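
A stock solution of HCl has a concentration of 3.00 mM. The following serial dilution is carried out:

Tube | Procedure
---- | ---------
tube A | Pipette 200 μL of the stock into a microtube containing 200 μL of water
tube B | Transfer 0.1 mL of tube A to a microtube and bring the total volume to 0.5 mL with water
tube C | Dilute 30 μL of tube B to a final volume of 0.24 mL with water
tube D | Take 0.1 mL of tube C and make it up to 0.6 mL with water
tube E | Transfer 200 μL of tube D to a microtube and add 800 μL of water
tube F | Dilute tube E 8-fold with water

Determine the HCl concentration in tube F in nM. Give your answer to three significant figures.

156 nM

Step 1: 200 μL + 200 μL = 400 μL total → factor 400/200 = 2
Step 2: 0.1 mL brought to 0.5 mL → factor 0.5/0.1 = 5
Step 3: 30 μL brought to 0.24 mL → factor 240/30 = 8
Step 4: 0.1 mL brought to 0.6 mL → factor 0.6/0.1 = 6
Step 5: 200 μL + 800 μL = 1000 μL total → factor 1000/200 = 5
Step 6: 8-fold → factor 8
Overall dilution factor = 2 × 5 × 8 × 6 × 5 × 8 = 19200
Final = 3.00 mM / 19200 = 0.0001563 mM = 156 nM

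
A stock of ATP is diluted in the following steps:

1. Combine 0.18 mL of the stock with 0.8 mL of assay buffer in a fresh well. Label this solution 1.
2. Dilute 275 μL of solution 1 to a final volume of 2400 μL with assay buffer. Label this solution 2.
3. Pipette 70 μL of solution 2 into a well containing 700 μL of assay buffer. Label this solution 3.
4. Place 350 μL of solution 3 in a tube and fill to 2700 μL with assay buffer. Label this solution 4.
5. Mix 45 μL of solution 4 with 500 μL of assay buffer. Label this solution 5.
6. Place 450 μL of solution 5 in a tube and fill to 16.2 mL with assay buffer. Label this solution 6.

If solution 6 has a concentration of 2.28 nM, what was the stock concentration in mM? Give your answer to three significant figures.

Step 1: 0.18 mL + 0.8 mL = 0.98 mL total → factor 0.98/0.18 = 5.4444
Step 2: 275 μL brought to 2400 μL → factor 2400/275 = 8.7273
Step 3: 70 μL + 700 μL = 770 μL total → factor 770/70 = 11
Step 4: 350 μL brought to 2700 μL → factor 2700/350 = 7.7143
Step 5: 45 μL + 500 μL = 545 μL total → factor 545/45 = 12.111
Step 6: 450 μL brought to 16.2 mL → factor 16200/450 = 36
Overall dilution factor = 5.4444 × 8.7273 × 11 × 7.7143 × 12.111 × 36 = 1.758 × 10^6
Stock = 2.28 nM × 1.758 × 10^6 = 4.008 × 10^6 nM = 4.01 mM

4.01 mM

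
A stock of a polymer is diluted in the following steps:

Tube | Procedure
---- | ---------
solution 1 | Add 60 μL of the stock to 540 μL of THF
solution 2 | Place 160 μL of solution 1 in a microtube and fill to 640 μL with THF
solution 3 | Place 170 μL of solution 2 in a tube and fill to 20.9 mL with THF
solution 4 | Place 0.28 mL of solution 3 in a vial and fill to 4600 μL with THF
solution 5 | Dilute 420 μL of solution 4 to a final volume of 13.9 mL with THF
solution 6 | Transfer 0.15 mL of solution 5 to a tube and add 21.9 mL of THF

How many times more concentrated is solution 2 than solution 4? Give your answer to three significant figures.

Step 1: 60 μL + 540 μL = 600 μL total → factor 600/60 = 10
Step 2: 160 μL brought to 640 μL → factor 640/160 = 4
Step 3: 170 μL brought to 20.9 mL → factor 20900/170 = 122.94
Step 4: 0.28 mL brought to 4600 μL → factor 4.6/0.28 = 16.429
Dilution factor to solution 2 = 40; to solution 4 = 80790
[solution 2]/[solution 4] = (factor to solution 4)/(factor to solution 2) = 80790/40 = 2.02 × 10^3

2.02 × 10^3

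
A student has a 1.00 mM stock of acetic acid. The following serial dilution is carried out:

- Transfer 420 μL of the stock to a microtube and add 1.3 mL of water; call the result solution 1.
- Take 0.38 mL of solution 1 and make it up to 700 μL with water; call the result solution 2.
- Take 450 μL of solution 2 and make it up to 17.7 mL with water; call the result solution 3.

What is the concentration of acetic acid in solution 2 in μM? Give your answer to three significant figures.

133 μM

Step 1: 420 μL + 1.3 mL = 1720 μL total → factor 1720/420 = 4.0952
Step 2: 0.38 mL brought to 700 μL → factor 0.7/0.38 = 1.8421
Dilution factor through solution 2 = 4.0952 × 1.8421 = 7.5439
[solution 2] = 1.00 mM / 7.5439 = 0.1326 mM = 133 μM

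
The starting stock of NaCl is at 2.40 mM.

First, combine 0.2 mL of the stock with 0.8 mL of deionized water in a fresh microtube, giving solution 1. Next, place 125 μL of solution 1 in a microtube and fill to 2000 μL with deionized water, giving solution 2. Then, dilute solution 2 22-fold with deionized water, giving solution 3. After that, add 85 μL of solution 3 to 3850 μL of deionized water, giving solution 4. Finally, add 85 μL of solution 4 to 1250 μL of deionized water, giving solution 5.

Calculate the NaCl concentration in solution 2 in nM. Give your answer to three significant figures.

3.00 × 10^4 nM

Step 1: 0.2 mL + 0.8 mL = 1 mL total → factor 1/0.2 = 5
Step 2: 125 μL brought to 2000 μL → factor 2000/125 = 16
Dilution factor through solution 2 = 5 × 16 = 80
[solution 2] = 2.40 mM / 80 = 0.03000 mM = 3.00 × 10^4 nM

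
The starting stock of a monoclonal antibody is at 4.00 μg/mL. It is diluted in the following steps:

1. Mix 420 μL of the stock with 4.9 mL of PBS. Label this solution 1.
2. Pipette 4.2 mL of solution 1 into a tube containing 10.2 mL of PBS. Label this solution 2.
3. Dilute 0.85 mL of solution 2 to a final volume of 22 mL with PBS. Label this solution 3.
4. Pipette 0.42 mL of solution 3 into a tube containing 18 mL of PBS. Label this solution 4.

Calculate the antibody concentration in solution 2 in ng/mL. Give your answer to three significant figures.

92.1 ng/mL

Step 1: 420 μL + 4.9 mL = 5320 μL total → factor 5320/420 = 12.667
Step 2: 4.2 mL + 10.2 mL = 14.4 mL total → factor 14.4/4.2 = 3.4286
Dilution factor through solution 2 = 12.667 × 3.4286 = 43.429
[solution 2] = 4.00 μg/mL / 43.429 = 0.09211 μg/mL = 92.1 ng/mL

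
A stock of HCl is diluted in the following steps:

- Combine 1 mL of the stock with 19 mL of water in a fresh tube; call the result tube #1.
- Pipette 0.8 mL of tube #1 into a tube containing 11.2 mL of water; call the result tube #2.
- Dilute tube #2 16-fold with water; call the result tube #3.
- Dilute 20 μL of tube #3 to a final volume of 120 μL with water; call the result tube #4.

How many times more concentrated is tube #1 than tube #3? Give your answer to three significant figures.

240

Step 1: 1 mL + 19 mL = 20 mL total → factor 20/1 = 20
Step 2: 0.8 mL + 11.2 mL = 12 mL total → factor 12/0.8 = 15
Step 3: 16-fold → factor 16
Dilution factor to tube #1 = 20; to tube #3 = 4800
[tube #1]/[tube #3] = (factor to tube #3)/(factor to tube #1) = 4800/20 = 240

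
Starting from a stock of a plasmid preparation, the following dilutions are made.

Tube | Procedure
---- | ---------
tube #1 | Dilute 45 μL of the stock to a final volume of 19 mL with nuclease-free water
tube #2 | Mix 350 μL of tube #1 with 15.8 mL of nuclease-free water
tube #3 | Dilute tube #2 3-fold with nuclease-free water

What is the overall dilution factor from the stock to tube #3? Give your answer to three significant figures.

5.84 × 10^4

Step 1: 45 μL brought to 19 mL → factor 19000/45 = 422.22
Step 2: 350 μL + 15.8 mL = 16150 μL total → factor 16150/350 = 46.143
Step 3: 3-fold → factor 3
Overall dilution factor = 422.22 × 46.143 × 3 = 58448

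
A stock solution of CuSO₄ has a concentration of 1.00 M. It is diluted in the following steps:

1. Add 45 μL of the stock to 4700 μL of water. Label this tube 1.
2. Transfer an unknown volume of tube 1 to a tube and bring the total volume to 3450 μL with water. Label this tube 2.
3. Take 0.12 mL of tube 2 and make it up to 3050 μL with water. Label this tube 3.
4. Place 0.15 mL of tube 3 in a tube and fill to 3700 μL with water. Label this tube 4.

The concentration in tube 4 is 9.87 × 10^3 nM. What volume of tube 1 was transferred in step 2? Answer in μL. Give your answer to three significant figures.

Step 1: 45 μL + 4700 μL = 4745 μL total → factor 4745/45 = 105.44
Step 2: v brought to 3450 μL → factor = 3450 μL/v
Step 3: 0.12 mL brought to 3050 μL → factor 3.05/0.12 = 25.417
Step 4: 0.15 mL brought to 3700 μL → factor 3.7/0.15 = 24.667
Product of known-step factors = 66108
Overall factor = 1.00 M / (9.87 × 10^3 nM) = 1.0132 × 10^5
Step-2 factor = 1.0132 × 10^5 / 66108 = 1.5326
v = 3450 μL / 1.5326 = 2.25 × 10^3 μL

2.25 × 10^3 μL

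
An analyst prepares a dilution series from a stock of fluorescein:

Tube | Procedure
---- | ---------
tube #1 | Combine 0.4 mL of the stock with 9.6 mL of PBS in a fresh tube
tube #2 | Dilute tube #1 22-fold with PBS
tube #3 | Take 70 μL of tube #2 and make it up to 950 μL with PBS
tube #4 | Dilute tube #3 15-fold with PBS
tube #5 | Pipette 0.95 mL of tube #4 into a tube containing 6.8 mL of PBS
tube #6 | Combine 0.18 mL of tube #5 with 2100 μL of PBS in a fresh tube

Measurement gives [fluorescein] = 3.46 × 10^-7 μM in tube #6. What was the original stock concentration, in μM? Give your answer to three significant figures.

4.00 μM

Step 1: 0.4 mL + 9.6 mL = 10 mL total → factor 10/0.4 = 25
Step 2: 22-fold → factor 22
Step 3: 70 μL brought to 950 μL → factor 950/70 = 13.571
Step 4: 15-fold → factor 15
Step 5: 0.95 mL + 6.8 mL = 7.75 mL total → factor 7.75/0.95 = 8.1579
Step 6: 0.18 mL + 2100 μL = 2.28 mL total → factor 2.28/0.18 = 12.667
Overall dilution factor = 25 × 22 × 13.571 × 15 × 8.1579 × 12.667 = 1.157 × 10^7
Stock = 3.46 × 10^-7 μM × 1.157 × 10^7 = 4.00 μM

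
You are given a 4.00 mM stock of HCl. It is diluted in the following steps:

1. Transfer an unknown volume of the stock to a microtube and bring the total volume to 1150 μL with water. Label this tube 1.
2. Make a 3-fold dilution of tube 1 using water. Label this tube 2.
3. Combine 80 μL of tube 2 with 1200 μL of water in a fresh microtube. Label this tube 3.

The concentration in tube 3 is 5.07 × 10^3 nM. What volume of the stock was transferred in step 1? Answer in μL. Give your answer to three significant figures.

70.0 μL

Step 1: v brought to 1150 μL → factor = 1150 μL/v
Step 2: 3-fold → factor 3
Step 3: 80 μL + 1200 μL = 1280 μL total → factor 1280/80 = 16
Product of known-step factors = 48
Overall factor = 4.00 mM / (5.07 × 10^3 nM) = 788.95
Step-1 factor = 788.95 / 48 = 16.437
v = 1150 μL / 16.437 = 70.0 μL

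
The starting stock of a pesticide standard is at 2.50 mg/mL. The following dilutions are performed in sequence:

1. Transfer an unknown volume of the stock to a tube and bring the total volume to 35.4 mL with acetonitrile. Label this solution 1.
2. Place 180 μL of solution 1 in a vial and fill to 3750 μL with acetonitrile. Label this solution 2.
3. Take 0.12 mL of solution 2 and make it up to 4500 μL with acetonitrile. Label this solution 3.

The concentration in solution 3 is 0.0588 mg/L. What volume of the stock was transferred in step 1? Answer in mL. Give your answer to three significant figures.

0.650 mL

Step 1: v brought to 35.4 mL → factor = 35.4 mL/v
Step 2: 180 μL brought to 3750 μL → factor 3750/180 = 20.833
Step 3: 0.12 mL brought to 4500 μL → factor 4.5/0.12 = 37.5
Product of known-step factors = 781.25
Overall factor = 2.50 mg/mL / (0.0588 mg/L) = 42517
Step-1 factor = 42517 / 781.25 = 54.422
v = 35.4 mL / 54.422 = 0.650 mL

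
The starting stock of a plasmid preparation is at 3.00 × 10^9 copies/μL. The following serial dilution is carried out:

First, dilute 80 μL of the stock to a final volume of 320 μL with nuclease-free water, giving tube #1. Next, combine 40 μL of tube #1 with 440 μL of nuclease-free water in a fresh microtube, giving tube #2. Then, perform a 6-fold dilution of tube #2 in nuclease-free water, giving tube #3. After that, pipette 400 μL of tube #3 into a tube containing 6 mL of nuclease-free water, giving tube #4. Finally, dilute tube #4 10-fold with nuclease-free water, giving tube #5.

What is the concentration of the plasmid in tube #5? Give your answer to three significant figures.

6.51 × 10^4 copies/μL

Step 1: 80 μL brought to 320 μL → factor 320/80 = 4
Step 2: 40 μL + 440 μL = 480 μL total → factor 480/40 = 12
Step 3: 6-fold → factor 6
Step 4: 400 μL + 6 mL = 6400 μL total → factor 6400/400 = 16
Step 5: 10-fold → factor 10
Dilution factor through tube #5 = 4 × 12 × 6 × 16 × 10 = 46080
[tube #5] = 3.00 × 10^9 copies/μL / 46080 = 6.51 × 10^4 copies/μL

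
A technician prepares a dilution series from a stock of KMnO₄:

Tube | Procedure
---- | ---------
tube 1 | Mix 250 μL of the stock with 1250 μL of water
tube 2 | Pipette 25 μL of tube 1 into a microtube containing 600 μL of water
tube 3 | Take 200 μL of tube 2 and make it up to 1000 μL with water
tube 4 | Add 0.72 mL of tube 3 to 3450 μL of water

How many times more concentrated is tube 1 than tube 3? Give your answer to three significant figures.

125

Step 1: 250 μL + 1250 μL = 1500 μL total → factor 1500/250 = 6
Step 2: 25 μL + 600 μL = 625 μL total → factor 625/25 = 25
Step 3: 200 μL brought to 1000 μL → factor 1000/200 = 5
Dilution factor to tube 1 = 6; to tube 3 = 750
[tube 1]/[tube 3] = (factor to tube 3)/(factor to tube 1) = 750/6 = 125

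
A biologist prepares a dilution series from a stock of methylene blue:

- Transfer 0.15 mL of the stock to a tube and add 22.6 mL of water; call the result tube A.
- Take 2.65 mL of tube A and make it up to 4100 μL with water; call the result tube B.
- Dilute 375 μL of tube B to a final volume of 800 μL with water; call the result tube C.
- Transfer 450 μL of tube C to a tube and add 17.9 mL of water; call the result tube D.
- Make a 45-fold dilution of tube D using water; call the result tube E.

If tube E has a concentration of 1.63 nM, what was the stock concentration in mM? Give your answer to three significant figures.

Step 1: 0.15 mL + 22.6 mL = 22.75 mL total → factor 22.75/0.15 = 151.67
Step 2: 2.65 mL brought to 4100 μL → factor 4.1/2.65 = 1.5472
Step 3: 375 μL brought to 800 μL → factor 800/375 = 2.1333
Step 4: 450 μL + 17.9 mL = 18350 μL total → factor 18350/450 = 40.778
Step 5: 45-fold → factor 45
Overall dilution factor = 151.67 × 1.5472 × 2.1333 × 40.778 × 45 = 9.1859 × 10^5
Stock = 1.63 nM × 9.1859 × 10^5 = 1.497 × 10^6 nM = 1.50 mM

1.50 mM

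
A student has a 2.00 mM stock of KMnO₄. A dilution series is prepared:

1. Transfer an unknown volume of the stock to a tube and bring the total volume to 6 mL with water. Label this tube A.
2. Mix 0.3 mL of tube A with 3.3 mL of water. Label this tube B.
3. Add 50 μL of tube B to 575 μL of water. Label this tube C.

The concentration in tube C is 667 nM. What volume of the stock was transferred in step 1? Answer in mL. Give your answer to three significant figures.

0.300 mL

Step 1: v brought to 6 mL → factor = 6 mL/v
Step 2: 0.3 mL + 3.3 mL = 3.6 mL total → factor 3.6/0.3 = 12
Step 3: 50 μL + 575 μL = 625 μL total → factor 625/50 = 12.5
Product of known-step factors = 150
Overall factor = 2.00 mM / (667 nM) = 2998.5
Step-1 factor = 2998.5 / 150 = 19.99
v = 6 mL / 19.99 = 0.300 mL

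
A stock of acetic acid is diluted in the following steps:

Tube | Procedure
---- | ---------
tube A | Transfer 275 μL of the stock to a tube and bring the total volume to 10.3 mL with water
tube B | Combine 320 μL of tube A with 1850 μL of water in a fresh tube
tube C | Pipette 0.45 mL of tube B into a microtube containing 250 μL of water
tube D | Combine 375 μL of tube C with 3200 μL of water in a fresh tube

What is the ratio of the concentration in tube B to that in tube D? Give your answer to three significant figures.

14.8

Step 1: 275 μL brought to 10.3 mL → factor 10300/275 = 37.455
Step 2: 320 μL + 1850 μL = 2170 μL total → factor 2170/320 = 6.7812
Step 3: 0.45 mL + 250 μL = 0.7 mL total → factor 0.7/0.45 = 1.5556
Step 4: 375 μL + 3200 μL = 3575 μL total → factor 3575/375 = 9.5333
Dilution factor to tube B = 253.99; to tube D = 3766.6
[tube B]/[tube D] = (factor to tube D)/(factor to tube B) = 3766.6/253.99 = 14.8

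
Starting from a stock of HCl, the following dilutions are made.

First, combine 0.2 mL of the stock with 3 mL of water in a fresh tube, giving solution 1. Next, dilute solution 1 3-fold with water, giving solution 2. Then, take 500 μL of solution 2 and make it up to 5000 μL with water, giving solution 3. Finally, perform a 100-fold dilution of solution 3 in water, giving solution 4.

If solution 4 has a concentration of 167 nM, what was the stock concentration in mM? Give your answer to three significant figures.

8.02 mM

Step 1: 0.2 mL + 3 mL = 3.2 mL total → factor 3.2/0.2 = 16
Step 2: 3-fold → factor 3
Step 3: 500 μL brought to 5000 μL → factor 5000/500 = 10
Step 4: 100-fold → factor 100
Overall dilution factor = 16 × 3 × 10 × 100 = 48000
Stock = 167 nM × 48000 = 8.016 × 10^6 nM = 8.02 mM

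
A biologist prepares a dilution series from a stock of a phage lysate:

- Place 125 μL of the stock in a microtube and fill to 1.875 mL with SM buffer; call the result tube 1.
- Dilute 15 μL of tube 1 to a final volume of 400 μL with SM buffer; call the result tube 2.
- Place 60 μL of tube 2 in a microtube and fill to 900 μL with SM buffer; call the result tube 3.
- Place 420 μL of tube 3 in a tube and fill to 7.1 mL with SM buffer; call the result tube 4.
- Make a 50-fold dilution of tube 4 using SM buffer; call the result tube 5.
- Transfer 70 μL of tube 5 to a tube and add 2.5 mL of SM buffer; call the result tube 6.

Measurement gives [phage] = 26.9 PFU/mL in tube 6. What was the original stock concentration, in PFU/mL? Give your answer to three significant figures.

Step 1: 125 μL brought to 1.875 mL → factor 1875/125 = 15
Step 2: 15 μL brought to 400 μL → factor 400/15 = 26.667
Step 3: 60 μL brought to 900 μL → factor 900/60 = 15
Step 4: 420 μL brought to 7.1 mL → factor 7100/420 = 16.905
Step 5: 50-fold → factor 50
Step 6: 70 μL + 2.5 mL = 2570 μL total → factor 2570/70 = 36.714
Overall dilution factor = 15 × 26.667 × 15 × 16.905 × 50 × 36.714 = 1.8619 × 10^8
Stock = 26.9 PFU/mL × 1.8619 × 10^8 = 5.01 × 10^9 PFU/mL

5.01 × 10^9 PFU/mL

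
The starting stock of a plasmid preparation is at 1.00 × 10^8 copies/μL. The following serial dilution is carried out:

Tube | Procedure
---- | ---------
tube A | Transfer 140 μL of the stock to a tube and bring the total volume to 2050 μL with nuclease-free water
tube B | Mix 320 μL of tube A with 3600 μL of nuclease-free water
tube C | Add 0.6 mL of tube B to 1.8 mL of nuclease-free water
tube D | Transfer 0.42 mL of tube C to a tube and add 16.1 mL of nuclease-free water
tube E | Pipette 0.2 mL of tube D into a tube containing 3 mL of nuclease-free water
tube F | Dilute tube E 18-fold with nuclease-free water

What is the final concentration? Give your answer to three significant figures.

Step 1: 140 μL brought to 2050 μL → factor 2050/140 = 14.643
Step 2: 320 μL + 3600 μL = 3920 μL total → factor 3920/320 = 12.25
Step 3: 0.6 mL + 1.8 mL = 2.4 mL total → factor 2.4/0.6 = 4
Step 4: 0.42 mL + 16.1 mL = 16.52 mL total → factor 16.52/0.42 = 39.333
Step 5: 0.2 mL + 3 mL = 3.2 mL total → factor 3.2/0.2 = 16
Step 6: 18-fold → factor 18
Overall dilution factor = 14.643 × 12.25 × 4 × 39.333 × 16 × 18 = 8.1278 × 10^6
Final = 1.00 × 10^8 copies/μL / 8.1278 × 10^6 = 12.3 copies/μL

12.3 copies/μL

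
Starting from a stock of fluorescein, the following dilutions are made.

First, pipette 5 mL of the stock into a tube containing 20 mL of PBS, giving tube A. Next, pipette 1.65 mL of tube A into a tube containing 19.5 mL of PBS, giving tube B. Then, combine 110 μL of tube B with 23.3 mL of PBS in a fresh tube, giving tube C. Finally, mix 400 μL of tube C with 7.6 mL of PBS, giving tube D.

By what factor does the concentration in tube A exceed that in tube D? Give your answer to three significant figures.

5.46 × 10^4

Step 1: 5 mL + 20 mL = 25 mL total → factor 25/5 = 5
Step 2: 1.65 mL + 19.5 mL = 21.15 mL total → factor 21.15/1.65 = 12.818
Step 3: 110 μL + 23.3 mL = 23410 μL total → factor 23410/110 = 212.82
Step 4: 400 μL + 7.6 mL = 8000 μL total → factor 8000/400 = 20
Dilution factor to tube A = 5; to tube D = 2.7279 × 10^5
[tube A]/[tube D] = (factor to tube D)/(factor to tube A) = 2.7279 × 10^5/5 = 5.46 × 10^4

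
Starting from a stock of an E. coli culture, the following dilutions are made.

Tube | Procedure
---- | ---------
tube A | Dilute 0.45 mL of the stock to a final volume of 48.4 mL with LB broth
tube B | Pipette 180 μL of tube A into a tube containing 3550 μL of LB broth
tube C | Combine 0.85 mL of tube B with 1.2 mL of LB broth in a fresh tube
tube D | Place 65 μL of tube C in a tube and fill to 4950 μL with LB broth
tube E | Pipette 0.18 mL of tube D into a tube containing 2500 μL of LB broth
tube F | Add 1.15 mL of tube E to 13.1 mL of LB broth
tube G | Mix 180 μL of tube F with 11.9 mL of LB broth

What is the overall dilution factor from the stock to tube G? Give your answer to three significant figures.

5.07 × 10^9

Step 1: 0.45 mL brought to 48.4 mL → factor 48.4/0.45 = 107.56
Step 2: 180 μL + 3550 μL = 3730 μL total → factor 3730/180 = 20.722
Step 3: 0.85 mL + 1.2 mL = 2.05 mL total → factor 2.05/0.85 = 2.4118
Step 4: 65 μL brought to 4950 μL → factor 4950/65 = 76.154
Step 5: 0.18 mL + 2500 μL = 2.68 mL total → factor 2.68/0.18 = 14.889
Step 6: 1.15 mL + 13.1 mL = 14.25 mL total → factor 14.25/1.15 = 12.391
Step 7: 180 μL + 11.9 mL = 12080 μL total → factor 12080/180 = 67.111
Overall dilution factor = 107.56 × 20.722 × 2.4118 × 76.154 × 14.889 × 12.391 × 67.111 = 5.0684 × 10^9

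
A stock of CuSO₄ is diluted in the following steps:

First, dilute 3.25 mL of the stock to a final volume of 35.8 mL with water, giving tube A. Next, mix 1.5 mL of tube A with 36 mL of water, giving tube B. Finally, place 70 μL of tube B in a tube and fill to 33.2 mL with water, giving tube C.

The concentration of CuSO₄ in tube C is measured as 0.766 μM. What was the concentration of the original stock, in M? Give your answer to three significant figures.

0.100 M

Step 1: 3.25 mL brought to 35.8 mL → factor 35.8/3.25 = 11.015
Step 2: 1.5 mL + 36 mL = 37.5 mL total → factor 37.5/1.5 = 25
Step 3: 70 μL brought to 33.2 mL → factor 33200/70 = 474.29
Overall dilution factor = 11.015 × 25 × 474.29 = 1.3061 × 10^5
Stock = 0.766 μM × 1.3061 × 10^5 = 1.000 × 10^5 μM = 0.100 M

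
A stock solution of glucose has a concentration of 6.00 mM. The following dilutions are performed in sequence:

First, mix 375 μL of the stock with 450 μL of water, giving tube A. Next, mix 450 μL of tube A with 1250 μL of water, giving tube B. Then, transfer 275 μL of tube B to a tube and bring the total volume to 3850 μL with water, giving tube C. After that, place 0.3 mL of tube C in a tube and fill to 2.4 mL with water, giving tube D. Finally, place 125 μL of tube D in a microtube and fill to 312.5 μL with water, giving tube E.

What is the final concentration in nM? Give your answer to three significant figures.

2.58 × 10^3 nM

Step 1: 375 μL + 450 μL = 825 μL total → factor 825/375 = 2.2
Step 2: 450 μL + 1250 μL = 1700 μL total → factor 1700/450 = 3.7778
Step 3: 275 μL brought to 3850 μL → factor 3850/275 = 14
Step 4: 0.3 mL brought to 2.4 mL → factor 2.4/0.3 = 8
Step 5: 125 μL brought to 312.5 μL → factor 312.5/125 = 2.5
Overall dilution factor = 2.2 × 3.7778 × 14 × 8 × 2.5 = 2327.1
Final = 6.00 mM / 2327.1 = 0.002578 mM = 2.58 × 10^3 nM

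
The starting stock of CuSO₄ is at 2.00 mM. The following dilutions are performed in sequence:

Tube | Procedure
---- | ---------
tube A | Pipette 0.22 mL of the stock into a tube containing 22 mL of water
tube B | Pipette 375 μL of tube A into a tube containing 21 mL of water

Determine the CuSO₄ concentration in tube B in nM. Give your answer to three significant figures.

347 nM

Step 1: 0.22 mL + 22 mL = 22.22 mL total → factor 22.22/0.22 = 101
Step 2: 375 μL + 21 mL = 21375 μL total → factor 21375/375 = 57
Overall dilution factor = 101 × 57 = 5757
Final = 2.00 mM / 5757 = 0.0003474 mM = 347 nM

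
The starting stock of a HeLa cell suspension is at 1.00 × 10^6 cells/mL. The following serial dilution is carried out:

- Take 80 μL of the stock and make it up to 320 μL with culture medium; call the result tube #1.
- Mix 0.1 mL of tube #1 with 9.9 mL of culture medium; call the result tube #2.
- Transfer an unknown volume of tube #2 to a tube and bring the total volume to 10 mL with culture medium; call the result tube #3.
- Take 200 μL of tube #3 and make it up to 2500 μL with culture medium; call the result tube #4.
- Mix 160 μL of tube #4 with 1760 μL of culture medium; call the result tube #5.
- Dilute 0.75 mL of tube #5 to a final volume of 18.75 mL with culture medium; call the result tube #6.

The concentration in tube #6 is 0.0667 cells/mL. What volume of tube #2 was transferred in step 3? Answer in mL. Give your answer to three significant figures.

1.00 mL

Step 1: 80 μL brought to 320 μL → factor 320/80 = 4
Step 2: 0.1 mL + 9.9 mL = 10 mL total → factor 10/0.1 = 100
Step 3: v brought to 10 mL → factor = 10 mL/v
Step 4: 200 μL brought to 2500 μL → factor 2500/200 = 12.5
Step 5: 160 μL + 1760 μL = 1920 μL total → factor 1920/160 = 12
Step 6: 0.75 mL brought to 18.75 mL → factor 18.75/0.75 = 25
Product of known-step factors = 1.5 × 10^6
Overall factor = 1.00 × 10^6 cells/mL / (0.0667 cells/mL) = 1.4993 × 10^7
Step-3 factor = 1.4993 × 10^7 / 1.5 × 10^6 = 9.995
v = 10 mL / 9.995 = 1.00 mL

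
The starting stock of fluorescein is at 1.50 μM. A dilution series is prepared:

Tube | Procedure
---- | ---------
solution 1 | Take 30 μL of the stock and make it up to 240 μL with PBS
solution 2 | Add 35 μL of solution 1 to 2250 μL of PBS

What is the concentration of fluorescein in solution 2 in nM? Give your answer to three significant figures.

2.87 nM

Step 1: 30 μL brought to 240 μL → factor 240/30 = 8
Step 2: 35 μL + 2250 μL = 2285 μL total → factor 2285/35 = 65.286
Overall dilution factor = 8 × 65.286 = 522.29
Final = 1.50 μM / 522.29 = 0.002872 μM = 2.87 nM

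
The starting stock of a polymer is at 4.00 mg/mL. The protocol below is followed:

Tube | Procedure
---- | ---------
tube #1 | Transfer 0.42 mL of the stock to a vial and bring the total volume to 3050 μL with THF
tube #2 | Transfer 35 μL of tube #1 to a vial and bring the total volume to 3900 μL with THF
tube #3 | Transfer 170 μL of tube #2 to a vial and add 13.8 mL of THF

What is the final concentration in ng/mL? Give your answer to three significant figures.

60.2 ng/mL

Step 1: 0.42 mL brought to 3050 μL → factor 3.05/0.42 = 7.2619
Step 2: 35 μL brought to 3900 μL → factor 3900/35 = 111.43
Step 3: 170 μL + 13.8 mL = 13970 μL total → factor 13970/170 = 82.176
Overall dilution factor = 7.2619 × 111.43 × 82.176 = 66496
Final = 4.00 mg/mL / 66496 = 6.015 × 10^-5 mg/mL = 60.2 ng/mL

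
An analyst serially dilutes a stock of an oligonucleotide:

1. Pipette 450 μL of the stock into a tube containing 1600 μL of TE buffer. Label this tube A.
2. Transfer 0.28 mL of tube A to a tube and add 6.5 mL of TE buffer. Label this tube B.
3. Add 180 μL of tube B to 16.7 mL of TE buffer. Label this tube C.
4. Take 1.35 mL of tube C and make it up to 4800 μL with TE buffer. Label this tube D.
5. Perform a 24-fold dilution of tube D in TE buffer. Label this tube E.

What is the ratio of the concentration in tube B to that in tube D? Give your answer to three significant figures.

Step 1: 450 μL + 1600 μL = 2050 μL total → factor 2050/450 = 4.5556
Step 2: 0.28 mL + 6.5 mL = 6.78 mL total → factor 6.78/0.28 = 24.214
Step 3: 180 μL + 16.7 mL = 16880 μL total → factor 16880/180 = 93.778
Step 4: 1.35 mL brought to 4800 μL → factor 4.8/1.35 = 3.5556
Dilution factor to tube B = 110.31; to tube D = 36781
[tube B]/[tube D] = (factor to tube D)/(factor to tube B) = 36781/110.31 = 333

333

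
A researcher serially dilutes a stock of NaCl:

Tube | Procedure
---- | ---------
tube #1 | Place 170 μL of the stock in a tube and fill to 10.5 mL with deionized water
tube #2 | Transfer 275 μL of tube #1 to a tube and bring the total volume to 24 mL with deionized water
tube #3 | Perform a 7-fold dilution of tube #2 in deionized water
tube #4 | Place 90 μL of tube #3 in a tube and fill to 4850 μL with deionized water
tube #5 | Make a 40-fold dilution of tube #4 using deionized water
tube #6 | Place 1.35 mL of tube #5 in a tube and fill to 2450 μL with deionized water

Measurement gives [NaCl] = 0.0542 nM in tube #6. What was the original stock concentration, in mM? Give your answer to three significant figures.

8.00 mM

Step 1: 170 μL brought to 10.5 mL → factor 10500/170 = 61.765
Step 2: 275 μL brought to 24 mL → factor 24000/275 = 87.273
Step 3: 7-fold → factor 7
Step 4: 90 μL brought to 4850 μL → factor 4850/90 = 53.889
Step 5: 40-fold → factor 40
Step 6: 1.35 mL brought to 2450 μL → factor 2.45/1.35 = 1.8148
Overall dilution factor = 61.765 × 87.273 × 7 × 53.889 × 40 × 1.8148 = 1.4761 × 10^8
Stock = 0.0542 nM × 1.4761 × 10^8 = 8.000 × 10^6 nM = 8.00 mM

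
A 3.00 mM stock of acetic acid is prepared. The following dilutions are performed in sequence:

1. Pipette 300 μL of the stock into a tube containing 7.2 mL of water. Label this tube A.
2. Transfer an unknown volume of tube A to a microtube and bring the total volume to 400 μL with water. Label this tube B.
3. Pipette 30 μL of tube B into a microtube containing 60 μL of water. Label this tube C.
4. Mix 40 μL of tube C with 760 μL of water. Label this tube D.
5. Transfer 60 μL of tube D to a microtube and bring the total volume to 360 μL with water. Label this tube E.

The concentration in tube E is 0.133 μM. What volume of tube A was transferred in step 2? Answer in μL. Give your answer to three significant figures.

160 μL

Step 1: 300 μL + 7.2 mL = 7500 μL total → factor 7500/300 = 25
Step 2: v brought to 400 μL → factor = 400 μL/v
Step 3: 30 μL + 60 μL = 90 μL total → factor 90/30 = 3
Step 4: 40 μL + 760 μL = 800 μL total → factor 800/40 = 20
Step 5: 60 μL brought to 360 μL → factor 360/60 = 6
Product of known-step factors = 9000
Overall factor = 3.00 mM / (0.133 μM) = 22556
Step-2 factor = 22556 / 9000 = 2.5063
v = 400 μL / 2.5063 = 160 μL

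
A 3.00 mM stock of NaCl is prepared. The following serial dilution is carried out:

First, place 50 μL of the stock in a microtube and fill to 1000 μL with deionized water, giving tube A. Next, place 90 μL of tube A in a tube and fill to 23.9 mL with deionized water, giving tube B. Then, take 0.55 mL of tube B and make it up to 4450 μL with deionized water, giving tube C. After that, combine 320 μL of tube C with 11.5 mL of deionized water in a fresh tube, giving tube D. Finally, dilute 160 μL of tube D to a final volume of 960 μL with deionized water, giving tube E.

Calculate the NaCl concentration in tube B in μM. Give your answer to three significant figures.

0.565 μM

Step 1: 50 μL brought to 1000 μL → factor 1000/50 = 20
Step 2: 90 μL brought to 23.9 mL → factor 23900/90 = 265.56
Dilution factor through tube B = 20 × 265.56 = 5311.1
[tube B] = 3.00 mM / 5311.1 = 0.0005649 mM = 0.565 μM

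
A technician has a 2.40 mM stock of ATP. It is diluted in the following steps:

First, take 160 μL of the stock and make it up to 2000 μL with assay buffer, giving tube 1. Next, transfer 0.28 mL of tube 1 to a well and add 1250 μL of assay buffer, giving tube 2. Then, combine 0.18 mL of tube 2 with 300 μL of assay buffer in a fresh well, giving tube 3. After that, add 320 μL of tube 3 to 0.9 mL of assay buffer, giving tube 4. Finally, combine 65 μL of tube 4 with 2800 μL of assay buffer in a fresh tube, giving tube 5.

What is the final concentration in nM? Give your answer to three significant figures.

Step 1: 160 μL brought to 2000 μL → factor 2000/160 = 12.5
Step 2: 0.28 mL + 1250 μL = 1.53 mL total → factor 1.53/0.28 = 5.4643
Step 3: 0.18 mL + 300 μL = 0.48 mL total → factor 0.48/0.18 = 2.6667
Step 4: 320 μL + 0.9 mL = 1220 μL total → factor 1220/320 = 3.8125
Step 5: 65 μL + 2800 μL = 2865 μL total → factor 2865/65 = 44.077
Overall dilution factor = 12.5 × 5.4643 × 2.6667 × 3.8125 × 44.077 = 30608
Final = 2.40 mM / 30608 = 7.841 × 10^-5 mM = 78.4 nM

78.4 nM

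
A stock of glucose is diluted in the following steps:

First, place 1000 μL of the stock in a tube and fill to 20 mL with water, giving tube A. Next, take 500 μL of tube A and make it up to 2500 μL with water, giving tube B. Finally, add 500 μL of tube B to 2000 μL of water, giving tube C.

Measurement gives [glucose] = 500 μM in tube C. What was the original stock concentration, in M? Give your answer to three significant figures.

Step 1: 1000 μL brought to 20 mL → factor 20000/1000 = 20
Step 2: 500 μL brought to 2500 μL → factor 2500/500 = 5
Step 3: 500 μL + 2000 μL = 2500 μL total → factor 2500/500 = 5
Overall dilution factor = 20 × 5 × 5 = 500
Stock = 500 μM × 500 = 2.500 × 10^5 μM = 0.250 M

0.250 M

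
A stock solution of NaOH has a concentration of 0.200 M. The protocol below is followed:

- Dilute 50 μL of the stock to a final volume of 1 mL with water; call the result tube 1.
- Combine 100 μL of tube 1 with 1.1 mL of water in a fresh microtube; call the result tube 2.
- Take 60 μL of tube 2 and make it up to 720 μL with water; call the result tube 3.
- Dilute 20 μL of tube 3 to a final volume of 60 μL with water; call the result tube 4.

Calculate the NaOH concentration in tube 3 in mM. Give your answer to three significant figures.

Step 1: 50 μL brought to 1 mL → factor 1000/50 = 20
Step 2: 100 μL + 1.1 mL = 1200 μL total → factor 1200/100 = 12
Step 3: 60 μL brought to 720 μL → factor 720/60 = 12
Dilution factor through tube 3 = 20 × 12 × 12 = 2880
[tube 3] = 0.200 M / 2880 = 6.944 × 10^-5 M = 0.0694 mM

0.0694 mM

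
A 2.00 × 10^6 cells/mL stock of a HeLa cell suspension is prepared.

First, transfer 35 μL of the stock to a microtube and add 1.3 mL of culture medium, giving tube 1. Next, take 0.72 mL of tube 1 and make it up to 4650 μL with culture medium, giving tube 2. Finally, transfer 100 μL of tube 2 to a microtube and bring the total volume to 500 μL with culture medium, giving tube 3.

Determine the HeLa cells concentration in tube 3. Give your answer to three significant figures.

1.62 × 10^3 cells/mL

Step 1: 35 μL + 1.3 mL = 1335 μL total → factor 1335/35 = 38.143
Step 2: 0.72 mL brought to 4650 μL → factor 4.65/0.72 = 6.4583
Step 3: 100 μL brought to 500 μL → factor 500/100 = 5
Overall dilution factor = 38.143 × 6.4583 × 5 = 1231.7
Final = 2.00 × 10^6 cells/mL / 1231.7 = 1.62 × 10^3 cells/mL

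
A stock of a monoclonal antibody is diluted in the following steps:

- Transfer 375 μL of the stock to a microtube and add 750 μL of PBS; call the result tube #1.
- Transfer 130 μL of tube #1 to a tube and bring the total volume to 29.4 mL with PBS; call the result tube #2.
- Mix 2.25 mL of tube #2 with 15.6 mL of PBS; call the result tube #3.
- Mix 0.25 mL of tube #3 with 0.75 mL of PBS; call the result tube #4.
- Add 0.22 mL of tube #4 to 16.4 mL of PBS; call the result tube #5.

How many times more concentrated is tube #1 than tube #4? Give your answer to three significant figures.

7.18 × 10^3

Step 1: 375 μL + 750 μL = 1125 μL total → factor 1125/375 = 3
Step 2: 130 μL brought to 29.4 mL → factor 29400/130 = 226.15
Step 3: 2.25 mL + 15.6 mL = 17.85 mL total → factor 17.85/2.25 = 7.9333
Step 4: 0.25 mL + 0.75 mL = 1 mL total → factor 1/0.25 = 4
Dilution factor to tube #1 = 3; to tube #4 = 21530
[tube #1]/[tube #4] = (factor to tube #4)/(factor to tube #1) = 21530/3 = 7.18 × 10^3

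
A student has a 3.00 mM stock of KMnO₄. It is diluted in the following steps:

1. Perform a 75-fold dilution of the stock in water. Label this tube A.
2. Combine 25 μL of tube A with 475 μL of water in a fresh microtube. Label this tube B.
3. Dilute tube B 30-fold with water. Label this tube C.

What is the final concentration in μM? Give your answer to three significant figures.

0.0667 μM

Step 1: 75-fold → factor 75
Step 2: 25 μL + 475 μL = 500 μL total → factor 500/25 = 20
Step 3: 30-fold → factor 30
Overall dilution factor = 75 × 20 × 30 = 45000
Final = 3.00 mM / 45000 = 6.667 × 10^-5 mM = 0.0667 μM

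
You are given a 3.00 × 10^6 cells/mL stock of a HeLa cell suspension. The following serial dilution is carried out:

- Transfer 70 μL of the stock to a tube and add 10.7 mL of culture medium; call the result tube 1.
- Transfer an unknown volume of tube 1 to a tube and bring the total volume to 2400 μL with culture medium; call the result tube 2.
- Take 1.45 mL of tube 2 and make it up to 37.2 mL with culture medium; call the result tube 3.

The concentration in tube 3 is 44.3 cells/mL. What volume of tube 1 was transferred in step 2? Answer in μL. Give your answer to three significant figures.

140 μL

Step 1: 70 μL + 10.7 mL = 10770 μL total → factor 10770/70 = 153.86
Step 2: v brought to 2400 μL → factor = 2400 μL/v
Step 3: 1.45 mL brought to 37.2 mL → factor 37.2/1.45 = 25.655
Product of known-step factors = 3947.2
Overall factor = 3.00 × 10^6 cells/mL / (44.3 cells/mL) = 67720
Step-2 factor = 67720 / 3947.2 = 17.156
v = 2400 μL / 17.156 = 140 μL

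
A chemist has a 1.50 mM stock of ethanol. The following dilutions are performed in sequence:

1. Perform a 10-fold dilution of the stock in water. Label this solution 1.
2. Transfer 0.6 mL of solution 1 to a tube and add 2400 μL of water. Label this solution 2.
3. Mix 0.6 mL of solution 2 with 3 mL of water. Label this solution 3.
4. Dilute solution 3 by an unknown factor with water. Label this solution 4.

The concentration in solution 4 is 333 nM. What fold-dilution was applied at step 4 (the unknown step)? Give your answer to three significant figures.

Step 1: 10-fold → factor 10
Step 2: 0.6 mL + 2400 μL = 3 mL total → factor 3/0.6 = 5
Step 3: 0.6 mL + 3 mL = 3.6 mL total → factor 3.6/0.6 = 6
Step 4: unknown factor x
Product of known-step factors = 300
Overall factor = 1.50 mM / (333 nM) = 4504.5
x = 4504.5 / 300 = 15.0

15.0-fold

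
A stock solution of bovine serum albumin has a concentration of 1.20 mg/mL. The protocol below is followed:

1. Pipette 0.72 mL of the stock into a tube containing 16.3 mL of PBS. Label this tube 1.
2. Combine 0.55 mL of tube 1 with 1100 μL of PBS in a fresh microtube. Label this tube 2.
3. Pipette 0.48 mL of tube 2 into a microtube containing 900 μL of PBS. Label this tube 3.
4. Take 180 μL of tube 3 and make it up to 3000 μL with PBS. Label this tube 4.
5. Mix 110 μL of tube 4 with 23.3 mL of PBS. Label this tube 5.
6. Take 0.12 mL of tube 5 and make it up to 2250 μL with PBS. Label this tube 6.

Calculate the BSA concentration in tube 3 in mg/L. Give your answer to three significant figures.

5.89 mg/L

Step 1: 0.72 mL + 16.3 mL = 17.02 mL total → factor 17.02/0.72 = 23.639
Step 2: 0.55 mL + 1100 μL = 1.65 mL total → factor 1.65/0.55 = 3
Step 3: 0.48 mL + 900 μL = 1.38 mL total → factor 1.38/0.48 = 2.875
Dilution factor through tube 3 = 23.639 × 3 × 2.875 = 203.89
[tube 3] = 1.20 mg/mL / 203.89 = 0.005886 mg/mL = 5.89 mg/L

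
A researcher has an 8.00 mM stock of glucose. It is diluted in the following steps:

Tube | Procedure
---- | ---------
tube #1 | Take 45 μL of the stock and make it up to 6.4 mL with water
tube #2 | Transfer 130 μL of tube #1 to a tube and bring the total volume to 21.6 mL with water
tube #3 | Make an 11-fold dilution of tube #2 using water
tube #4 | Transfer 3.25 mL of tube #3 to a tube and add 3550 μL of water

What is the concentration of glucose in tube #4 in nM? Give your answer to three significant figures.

14.7 nM

Step 1: 45 μL brought to 6.4 mL → factor 6400/45 = 142.22
Step 2: 130 μL brought to 21.6 mL → factor 21600/130 = 166.15
Step 3: 11-fold → factor 11
Step 4: 3.25 mL + 3550 μL = 6.8 mL total → factor 6.8/3.25 = 2.0923
Overall dilution factor = 142.22 × 166.15 × 11 × 2.0923 = 5.4387 × 10^5
Final = 8.00 mM / 5.4387 × 10^5 = 1.471 × 10^-5 mM = 14.7 nM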